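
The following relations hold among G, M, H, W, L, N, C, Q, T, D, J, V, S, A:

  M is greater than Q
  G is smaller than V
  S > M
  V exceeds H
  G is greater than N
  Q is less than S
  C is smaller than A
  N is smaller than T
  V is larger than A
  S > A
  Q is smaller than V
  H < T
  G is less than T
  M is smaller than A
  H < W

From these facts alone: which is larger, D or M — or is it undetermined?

Following every chain through M: above M we get A, S, V; below M we get Q.
D is not reached, and no chain runs the other way from D to M.
So the given relations leave the order of M and D undetermined.

undetermined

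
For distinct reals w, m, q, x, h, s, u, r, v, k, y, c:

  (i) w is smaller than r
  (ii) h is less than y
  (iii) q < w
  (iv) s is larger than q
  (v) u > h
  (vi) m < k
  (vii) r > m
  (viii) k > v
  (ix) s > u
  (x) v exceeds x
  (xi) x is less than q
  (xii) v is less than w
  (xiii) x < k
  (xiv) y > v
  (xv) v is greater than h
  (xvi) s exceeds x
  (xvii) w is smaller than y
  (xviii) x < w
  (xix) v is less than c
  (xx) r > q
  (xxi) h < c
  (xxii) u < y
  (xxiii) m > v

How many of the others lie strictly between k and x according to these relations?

2

The relations place x below k. An element lies strictly between them when it is forced above x and also forced below k.
Above x: {q, v, m, s, w, r, y, c}. Below k: {h, v, m}.
Intersection: {v, m} — 2.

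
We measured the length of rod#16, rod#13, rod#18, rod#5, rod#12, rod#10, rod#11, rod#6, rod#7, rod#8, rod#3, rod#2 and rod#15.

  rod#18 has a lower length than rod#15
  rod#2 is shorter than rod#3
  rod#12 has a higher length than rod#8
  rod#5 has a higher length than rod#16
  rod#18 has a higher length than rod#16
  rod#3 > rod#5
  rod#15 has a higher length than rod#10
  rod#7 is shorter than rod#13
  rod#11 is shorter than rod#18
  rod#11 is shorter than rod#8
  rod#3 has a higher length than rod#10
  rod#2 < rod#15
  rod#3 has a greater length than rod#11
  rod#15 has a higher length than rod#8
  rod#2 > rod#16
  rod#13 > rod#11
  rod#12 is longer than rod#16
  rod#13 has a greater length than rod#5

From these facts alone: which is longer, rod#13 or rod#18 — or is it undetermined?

Following every chain through rod#13: below rod#13 we get rod#7, rod#16, rod#11, rod#5.
rod#18 is not reached, and no chain runs the other way from rod#18 to rod#13.
So the given relations leave the order of rod#13 and rod#18 undetermined.

undetermined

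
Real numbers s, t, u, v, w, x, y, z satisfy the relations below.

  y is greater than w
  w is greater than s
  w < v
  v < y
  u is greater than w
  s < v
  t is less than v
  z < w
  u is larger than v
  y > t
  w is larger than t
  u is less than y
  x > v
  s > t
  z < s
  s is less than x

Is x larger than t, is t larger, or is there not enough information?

Link the given pairs in sequence: t < s; s < w; w < v; v < x.
Together: t < s < w < v < x.
So x is larger.

x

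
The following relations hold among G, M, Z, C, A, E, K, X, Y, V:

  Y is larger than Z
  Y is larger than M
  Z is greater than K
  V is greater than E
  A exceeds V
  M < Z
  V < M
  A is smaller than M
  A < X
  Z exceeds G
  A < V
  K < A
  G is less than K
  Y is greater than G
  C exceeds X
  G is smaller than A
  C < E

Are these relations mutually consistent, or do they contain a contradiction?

Chaining the given relations yields A < X < C < E < V, so A < V. But one relation states V < A. These cannot both hold.

inconsistent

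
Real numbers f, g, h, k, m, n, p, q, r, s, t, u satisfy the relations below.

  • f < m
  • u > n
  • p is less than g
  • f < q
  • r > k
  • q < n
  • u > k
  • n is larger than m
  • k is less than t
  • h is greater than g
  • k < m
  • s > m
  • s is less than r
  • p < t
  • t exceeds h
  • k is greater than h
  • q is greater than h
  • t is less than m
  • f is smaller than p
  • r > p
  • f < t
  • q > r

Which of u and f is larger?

u

f < p and p < g give f < g.
With g < h: f < p < g < h.
Then h < k extends the chain to k.
Then k < t extends the chain to t.
Then t < m extends the chain to m.
Then m < s extends the chain to s.
With s < r: f < p < g < h < k < t < m < s < r.
Then r < q extends the chain to q.
With q < n: f < p < g < h < k < t < m < s < r < q < n.
Then n < u extends the chain to u.
So f < u; u is the larger of the two.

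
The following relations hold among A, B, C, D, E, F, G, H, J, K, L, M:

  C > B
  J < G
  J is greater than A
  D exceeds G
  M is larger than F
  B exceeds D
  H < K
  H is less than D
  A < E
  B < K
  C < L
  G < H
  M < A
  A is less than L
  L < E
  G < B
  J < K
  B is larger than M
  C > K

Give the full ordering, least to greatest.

F < M < A < J < G < H < D < B < K < C < L < E

Each adjacent pair is fixed by a given relation: F < M; M < A; A < J; J < G; G < H; H < D; D < B; B < K; K < C; C < L; L < E. Chaining them end to end gives the full order.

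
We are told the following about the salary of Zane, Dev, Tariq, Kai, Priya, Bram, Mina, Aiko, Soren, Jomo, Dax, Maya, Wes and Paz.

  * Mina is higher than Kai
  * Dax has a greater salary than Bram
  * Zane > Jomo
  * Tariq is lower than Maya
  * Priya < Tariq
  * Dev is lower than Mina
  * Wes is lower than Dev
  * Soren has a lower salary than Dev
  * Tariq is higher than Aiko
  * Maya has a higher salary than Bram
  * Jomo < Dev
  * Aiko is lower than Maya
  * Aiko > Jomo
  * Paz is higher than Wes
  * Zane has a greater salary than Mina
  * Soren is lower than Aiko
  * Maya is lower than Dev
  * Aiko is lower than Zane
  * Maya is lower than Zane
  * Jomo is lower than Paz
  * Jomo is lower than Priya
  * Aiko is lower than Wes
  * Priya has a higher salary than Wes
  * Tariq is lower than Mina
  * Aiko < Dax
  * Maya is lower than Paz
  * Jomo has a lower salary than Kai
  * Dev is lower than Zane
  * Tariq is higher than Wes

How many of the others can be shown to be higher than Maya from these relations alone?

4

From Maya the given relations immediately reach Paz, Dev, Zane.
From those, Mina — 4 in total.
Nothing else is reachable above Maya; 4 in all.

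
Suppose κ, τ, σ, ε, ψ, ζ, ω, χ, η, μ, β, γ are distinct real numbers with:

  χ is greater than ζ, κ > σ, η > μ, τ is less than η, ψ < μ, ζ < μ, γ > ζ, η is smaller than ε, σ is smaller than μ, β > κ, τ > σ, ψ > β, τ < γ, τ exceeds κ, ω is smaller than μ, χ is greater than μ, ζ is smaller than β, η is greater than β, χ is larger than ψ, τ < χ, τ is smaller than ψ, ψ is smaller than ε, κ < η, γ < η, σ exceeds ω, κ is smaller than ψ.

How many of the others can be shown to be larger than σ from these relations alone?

9

From σ the given relations immediately reach κ, τ, μ.
From those, β, γ, ψ, η, χ — 8 in total.
From those, ε — 9 in total.
No other element is forced above σ by the given relations, so the count is 9.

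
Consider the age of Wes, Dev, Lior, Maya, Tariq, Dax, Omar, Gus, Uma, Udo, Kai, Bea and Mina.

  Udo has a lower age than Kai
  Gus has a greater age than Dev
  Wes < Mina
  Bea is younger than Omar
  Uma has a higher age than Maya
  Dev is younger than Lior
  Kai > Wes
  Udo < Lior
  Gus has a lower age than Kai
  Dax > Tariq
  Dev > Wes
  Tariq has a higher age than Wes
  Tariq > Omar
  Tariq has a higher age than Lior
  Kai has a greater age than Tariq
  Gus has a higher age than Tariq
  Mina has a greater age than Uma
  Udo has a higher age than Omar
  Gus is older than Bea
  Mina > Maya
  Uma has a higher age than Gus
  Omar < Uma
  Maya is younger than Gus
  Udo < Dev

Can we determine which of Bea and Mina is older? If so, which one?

The relevant relations are Bea < Omar; Omar < Udo; Udo < Dev; Dev < Lior; Lior < Tariq; Tariq < Gus; Gus < Uma; Uma < Mina.
Together: Bea < Omar < Udo < Dev < Lior < Tariq < Gus < Uma < Mina.
So Mina is older.

Mina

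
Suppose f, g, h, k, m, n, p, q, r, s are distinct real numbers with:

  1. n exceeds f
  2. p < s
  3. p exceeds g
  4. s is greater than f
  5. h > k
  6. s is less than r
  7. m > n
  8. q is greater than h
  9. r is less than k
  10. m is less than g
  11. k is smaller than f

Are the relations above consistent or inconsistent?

We have k < f stated directly, yet also f < n < m < g < p < s < r < k by chaining the others — so f < k. Contradiction.

inconsistent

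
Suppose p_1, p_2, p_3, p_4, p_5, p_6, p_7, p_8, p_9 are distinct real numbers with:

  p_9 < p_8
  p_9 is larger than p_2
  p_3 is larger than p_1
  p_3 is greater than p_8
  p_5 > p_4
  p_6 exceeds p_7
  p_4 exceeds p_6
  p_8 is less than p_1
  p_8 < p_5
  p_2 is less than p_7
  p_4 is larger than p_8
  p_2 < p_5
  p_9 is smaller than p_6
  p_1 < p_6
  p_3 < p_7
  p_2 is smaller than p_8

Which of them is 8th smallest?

p_4

Chaining the given pairs: p_2 < p_9 < p_8 < p_1 < p_3 < p_7 < p_6 < p_4 < p_5.
Counting 8 from the smallest end gives p_4.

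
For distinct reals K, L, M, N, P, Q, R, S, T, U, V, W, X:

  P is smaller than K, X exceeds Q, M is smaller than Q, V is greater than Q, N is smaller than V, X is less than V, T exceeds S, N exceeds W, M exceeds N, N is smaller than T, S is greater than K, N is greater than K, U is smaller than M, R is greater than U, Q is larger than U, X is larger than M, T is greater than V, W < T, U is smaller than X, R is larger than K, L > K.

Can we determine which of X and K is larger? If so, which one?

Following the relations from K: K < N < M < Q < X.
So X is larger.

X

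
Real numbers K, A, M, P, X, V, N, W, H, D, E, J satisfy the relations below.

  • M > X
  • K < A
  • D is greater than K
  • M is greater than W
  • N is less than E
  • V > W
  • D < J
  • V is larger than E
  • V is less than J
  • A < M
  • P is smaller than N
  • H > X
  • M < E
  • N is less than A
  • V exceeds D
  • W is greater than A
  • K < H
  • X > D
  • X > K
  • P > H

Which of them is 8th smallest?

W

The consecutive relations fix a unique order: K < D < X < H < P < N < A < W < M < E < V < J.
Counting 8 from the smallest end gives W.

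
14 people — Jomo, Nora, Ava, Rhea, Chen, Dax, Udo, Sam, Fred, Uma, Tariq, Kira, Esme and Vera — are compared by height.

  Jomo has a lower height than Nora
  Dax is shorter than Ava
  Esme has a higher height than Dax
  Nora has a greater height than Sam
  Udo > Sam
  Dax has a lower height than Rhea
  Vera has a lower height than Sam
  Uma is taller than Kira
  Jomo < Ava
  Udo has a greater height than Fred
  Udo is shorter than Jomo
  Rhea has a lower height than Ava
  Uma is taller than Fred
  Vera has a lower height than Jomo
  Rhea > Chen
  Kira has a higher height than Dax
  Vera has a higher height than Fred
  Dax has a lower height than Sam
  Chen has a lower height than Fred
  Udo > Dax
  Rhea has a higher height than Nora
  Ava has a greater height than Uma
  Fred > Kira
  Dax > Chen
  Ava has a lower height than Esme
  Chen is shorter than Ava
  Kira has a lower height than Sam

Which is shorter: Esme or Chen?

Chen

Following the relations from Chen: Chen < Dax < Kira < Fred < Vera < Sam < Udo < Jomo < Nora < Rhea < Ava < Esme.
So Chen < Esme; Chen is the shorter of the two.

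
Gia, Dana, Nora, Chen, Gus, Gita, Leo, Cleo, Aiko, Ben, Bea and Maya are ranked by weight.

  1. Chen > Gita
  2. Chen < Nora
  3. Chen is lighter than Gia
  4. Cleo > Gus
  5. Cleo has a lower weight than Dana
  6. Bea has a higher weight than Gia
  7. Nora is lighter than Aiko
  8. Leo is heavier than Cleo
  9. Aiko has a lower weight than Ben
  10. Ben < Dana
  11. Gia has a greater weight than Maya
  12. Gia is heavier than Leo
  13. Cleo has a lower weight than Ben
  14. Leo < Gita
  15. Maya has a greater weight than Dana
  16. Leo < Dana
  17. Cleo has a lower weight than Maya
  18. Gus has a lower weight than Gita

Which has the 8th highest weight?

Chen

The consecutive relations fix a unique order: Gus < Cleo < Leo < Gita < Chen < Nora < Aiko < Ben < Dana < Maya < Gia < Bea.
The 8th largest is Chen.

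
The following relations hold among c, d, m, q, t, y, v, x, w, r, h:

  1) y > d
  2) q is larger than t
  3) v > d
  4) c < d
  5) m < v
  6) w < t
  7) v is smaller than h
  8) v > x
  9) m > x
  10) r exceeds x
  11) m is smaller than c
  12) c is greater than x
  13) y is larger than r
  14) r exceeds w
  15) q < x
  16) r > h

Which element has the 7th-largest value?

m

Piecing the relations together gives one ordering: w < t < q < x < m < c < d < v < h < r < y.
The 7th largest is m.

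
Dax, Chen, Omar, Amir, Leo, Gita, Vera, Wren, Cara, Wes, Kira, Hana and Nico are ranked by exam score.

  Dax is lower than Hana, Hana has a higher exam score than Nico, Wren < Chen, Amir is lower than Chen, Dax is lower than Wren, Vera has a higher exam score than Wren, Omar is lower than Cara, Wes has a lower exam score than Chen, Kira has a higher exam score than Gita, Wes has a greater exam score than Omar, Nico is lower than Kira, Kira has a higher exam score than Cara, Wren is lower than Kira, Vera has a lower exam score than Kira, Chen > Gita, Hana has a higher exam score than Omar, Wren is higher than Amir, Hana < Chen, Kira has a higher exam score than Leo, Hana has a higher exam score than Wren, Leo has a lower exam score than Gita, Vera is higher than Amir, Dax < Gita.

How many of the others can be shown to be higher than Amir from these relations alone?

5

From Amir the given relations immediately reach Wren, Vera, Chen.
From those, Hana, Kira — 5 in total.
No other element is forced above Amir by the given relations, so the count is 5.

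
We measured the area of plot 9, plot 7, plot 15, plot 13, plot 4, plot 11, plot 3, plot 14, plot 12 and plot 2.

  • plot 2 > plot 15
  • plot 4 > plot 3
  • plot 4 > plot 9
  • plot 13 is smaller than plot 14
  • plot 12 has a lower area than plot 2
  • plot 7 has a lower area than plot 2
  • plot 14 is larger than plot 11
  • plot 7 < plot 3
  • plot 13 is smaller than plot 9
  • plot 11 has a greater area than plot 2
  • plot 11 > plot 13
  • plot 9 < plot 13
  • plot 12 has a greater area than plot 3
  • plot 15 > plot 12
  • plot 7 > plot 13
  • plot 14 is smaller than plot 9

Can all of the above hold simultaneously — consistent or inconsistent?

We have plot 9 < plot 13 stated directly, yet also plot 13 < plot 7 < plot 3 < plot 12 < plot 15 < plot 2 < plot 11 < plot 14 < plot 9 by chaining the others — so plot 13 < plot 9. Contradiction.

inconsistent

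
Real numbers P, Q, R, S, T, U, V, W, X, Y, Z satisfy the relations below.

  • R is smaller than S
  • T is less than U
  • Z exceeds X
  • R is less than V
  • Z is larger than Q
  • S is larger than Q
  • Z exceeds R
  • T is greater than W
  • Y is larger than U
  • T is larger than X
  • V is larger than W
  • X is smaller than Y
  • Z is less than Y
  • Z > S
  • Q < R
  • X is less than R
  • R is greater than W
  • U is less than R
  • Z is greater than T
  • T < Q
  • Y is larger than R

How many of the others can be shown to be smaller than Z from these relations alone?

Directly below Z: X, T, Q, R, S.
One step further: W, U (7 so far).
Nothing else is reachable below Z; 7 in all.

7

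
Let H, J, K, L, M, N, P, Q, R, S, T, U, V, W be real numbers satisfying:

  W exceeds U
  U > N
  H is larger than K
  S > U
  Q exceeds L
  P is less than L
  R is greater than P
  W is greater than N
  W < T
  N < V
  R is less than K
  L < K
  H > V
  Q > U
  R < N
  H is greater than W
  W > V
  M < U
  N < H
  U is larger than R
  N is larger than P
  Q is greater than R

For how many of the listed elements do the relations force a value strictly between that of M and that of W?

Chaining upward from M reaches: U, S, Q, H, T.
Chaining downward from W reaches: P, R, N, U, V.
Strictly between M and W are those in both lists: U — 1 element.

1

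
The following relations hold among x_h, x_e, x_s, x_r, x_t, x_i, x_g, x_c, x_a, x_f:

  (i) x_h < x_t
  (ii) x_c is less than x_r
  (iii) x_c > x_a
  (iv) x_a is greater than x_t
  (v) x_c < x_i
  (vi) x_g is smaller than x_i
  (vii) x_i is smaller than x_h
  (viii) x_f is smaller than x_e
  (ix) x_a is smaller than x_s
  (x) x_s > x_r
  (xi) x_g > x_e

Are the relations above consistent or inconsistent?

inconsistent

We have x_c < x_i stated directly, yet also x_i < x_h < x_t < x_a < x_c by chaining the others — so x_i < x_c. Contradiction.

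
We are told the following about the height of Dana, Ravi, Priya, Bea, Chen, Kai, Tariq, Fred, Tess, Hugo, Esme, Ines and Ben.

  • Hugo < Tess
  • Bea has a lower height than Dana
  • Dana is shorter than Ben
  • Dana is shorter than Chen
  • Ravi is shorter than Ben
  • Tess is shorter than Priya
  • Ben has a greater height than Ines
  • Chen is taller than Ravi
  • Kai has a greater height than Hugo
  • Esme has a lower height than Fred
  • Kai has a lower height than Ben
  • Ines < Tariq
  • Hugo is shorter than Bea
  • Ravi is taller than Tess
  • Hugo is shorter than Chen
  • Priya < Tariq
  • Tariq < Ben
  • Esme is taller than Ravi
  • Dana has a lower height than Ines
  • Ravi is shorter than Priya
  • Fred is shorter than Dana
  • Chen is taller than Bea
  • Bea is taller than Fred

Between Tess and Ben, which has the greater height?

Tess < Ravi and Ravi < Esme give Tess < Esme.
With Esme < Fred: Tess < Ravi < Esme < Fred.
Then Fred < Dana extends the chain to Dana.
With Dana < Ines: Tess < Ravi < Esme < Fred < Dana < Ines.
With Ines < Ben: Tess < Ravi < Esme < Fred < Dana < Ines < Ben.
So Tess < Ben; Ben is the taller of the two.

Ben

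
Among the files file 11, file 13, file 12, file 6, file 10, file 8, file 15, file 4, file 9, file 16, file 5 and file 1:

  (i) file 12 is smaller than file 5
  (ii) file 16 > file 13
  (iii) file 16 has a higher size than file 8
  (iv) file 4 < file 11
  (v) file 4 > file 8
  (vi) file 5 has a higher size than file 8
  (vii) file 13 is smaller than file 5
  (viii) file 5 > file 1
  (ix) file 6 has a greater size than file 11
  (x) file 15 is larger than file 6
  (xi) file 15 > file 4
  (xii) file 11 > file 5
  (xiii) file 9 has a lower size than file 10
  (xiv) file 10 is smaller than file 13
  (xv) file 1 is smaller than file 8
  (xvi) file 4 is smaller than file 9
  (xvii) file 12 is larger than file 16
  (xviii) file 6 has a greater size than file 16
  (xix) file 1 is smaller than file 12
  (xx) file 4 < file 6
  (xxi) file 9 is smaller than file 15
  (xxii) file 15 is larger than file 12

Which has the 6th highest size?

The consecutive relations fix a unique order: file 1 < file 8 < file 4 < file 9 < file 10 < file 13 < file 16 < file 12 < file 5 < file 11 < file 6 < file 15.
Counting 6 from the largest end gives file 16.

file 16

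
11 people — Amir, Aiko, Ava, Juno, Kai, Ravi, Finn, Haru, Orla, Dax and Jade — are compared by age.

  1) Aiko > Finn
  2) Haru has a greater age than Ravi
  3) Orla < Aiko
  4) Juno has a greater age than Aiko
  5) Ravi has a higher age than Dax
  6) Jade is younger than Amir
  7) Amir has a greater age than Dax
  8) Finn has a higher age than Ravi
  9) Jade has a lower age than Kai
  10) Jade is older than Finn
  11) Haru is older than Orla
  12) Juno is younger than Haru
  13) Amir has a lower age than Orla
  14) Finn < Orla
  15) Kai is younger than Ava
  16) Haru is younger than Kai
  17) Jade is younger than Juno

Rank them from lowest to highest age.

Dax < Ravi < Finn < Jade < Amir < Orla < Aiko < Juno < Haru < Kai < Ava

Each adjacent pair is fixed by a given relation: Dax < Ravi; Ravi < Finn; Finn < Jade; Jade < Amir; Amir < Orla; Orla < Aiko; Aiko < Juno; Juno < Haru; Haru < Kai; Kai < Ava. Chaining them end to end gives the full order.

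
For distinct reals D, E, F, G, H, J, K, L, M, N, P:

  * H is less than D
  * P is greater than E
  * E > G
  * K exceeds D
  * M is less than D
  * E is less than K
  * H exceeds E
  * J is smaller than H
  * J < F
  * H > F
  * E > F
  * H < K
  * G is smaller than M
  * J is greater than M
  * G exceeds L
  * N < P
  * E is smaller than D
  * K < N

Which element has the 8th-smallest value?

The consecutive relations fix a unique order: L < G < M < J < F < E < H < D < K < N < P.
The 8th smallest is D.

D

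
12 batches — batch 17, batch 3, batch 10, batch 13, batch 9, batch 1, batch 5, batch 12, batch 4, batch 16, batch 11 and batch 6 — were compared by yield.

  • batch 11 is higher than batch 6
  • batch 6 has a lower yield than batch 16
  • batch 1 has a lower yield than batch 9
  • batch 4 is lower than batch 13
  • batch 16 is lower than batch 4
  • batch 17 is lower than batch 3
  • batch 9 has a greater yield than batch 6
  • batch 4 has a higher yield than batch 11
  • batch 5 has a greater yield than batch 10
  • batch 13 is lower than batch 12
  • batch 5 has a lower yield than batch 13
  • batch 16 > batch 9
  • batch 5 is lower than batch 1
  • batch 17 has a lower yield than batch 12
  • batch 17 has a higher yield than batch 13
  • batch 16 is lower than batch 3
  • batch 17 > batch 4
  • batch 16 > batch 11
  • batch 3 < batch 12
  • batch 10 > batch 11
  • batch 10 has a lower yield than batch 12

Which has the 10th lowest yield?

batch 17

Chaining the given pairs: batch 6 < batch 11 < batch 10 < batch 5 < batch 1 < batch 9 < batch 16 < batch 4 < batch 13 < batch 17 < batch 3 < batch 12.
The 10th smallest is batch 17.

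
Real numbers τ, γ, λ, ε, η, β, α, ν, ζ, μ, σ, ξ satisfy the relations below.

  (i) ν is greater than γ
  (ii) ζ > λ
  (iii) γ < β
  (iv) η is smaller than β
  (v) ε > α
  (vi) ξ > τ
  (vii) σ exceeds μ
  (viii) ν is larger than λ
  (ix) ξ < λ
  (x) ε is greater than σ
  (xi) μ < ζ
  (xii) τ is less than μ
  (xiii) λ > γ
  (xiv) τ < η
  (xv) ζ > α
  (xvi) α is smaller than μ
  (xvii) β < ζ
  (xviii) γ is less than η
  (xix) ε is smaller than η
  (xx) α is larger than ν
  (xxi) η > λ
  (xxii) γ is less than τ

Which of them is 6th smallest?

α

Piecing the relations together gives one ordering: γ < τ < ξ < λ < ν < α < μ < σ < ε < η < β < ζ.
Counting 6 from the smallest end gives α.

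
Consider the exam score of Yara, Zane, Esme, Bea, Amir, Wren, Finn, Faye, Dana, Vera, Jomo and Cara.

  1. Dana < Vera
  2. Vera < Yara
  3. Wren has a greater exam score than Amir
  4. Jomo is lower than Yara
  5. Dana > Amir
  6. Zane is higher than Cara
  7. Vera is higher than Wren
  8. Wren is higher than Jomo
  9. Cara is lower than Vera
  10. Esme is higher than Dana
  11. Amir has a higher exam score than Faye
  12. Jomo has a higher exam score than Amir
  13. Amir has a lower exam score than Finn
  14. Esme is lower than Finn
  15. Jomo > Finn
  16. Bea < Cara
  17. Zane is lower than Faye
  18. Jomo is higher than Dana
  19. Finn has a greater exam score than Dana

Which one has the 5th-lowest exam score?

Amir

Piecing the relations together gives one ordering: Bea < Cara < Zane < Faye < Amir < Dana < Esme < Finn < Jomo < Wren < Vera < Yara.
The 5th smallest is Amir.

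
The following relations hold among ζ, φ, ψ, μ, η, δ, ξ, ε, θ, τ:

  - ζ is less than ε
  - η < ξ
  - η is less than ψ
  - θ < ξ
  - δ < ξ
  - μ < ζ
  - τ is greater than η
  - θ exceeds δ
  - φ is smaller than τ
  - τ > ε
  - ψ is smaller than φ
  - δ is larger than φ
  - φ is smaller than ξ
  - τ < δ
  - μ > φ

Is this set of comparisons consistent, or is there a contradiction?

Every relation is compatible with η < ψ < φ < μ < ζ < ε < τ < δ < θ < ξ; the set is consistent.

consistent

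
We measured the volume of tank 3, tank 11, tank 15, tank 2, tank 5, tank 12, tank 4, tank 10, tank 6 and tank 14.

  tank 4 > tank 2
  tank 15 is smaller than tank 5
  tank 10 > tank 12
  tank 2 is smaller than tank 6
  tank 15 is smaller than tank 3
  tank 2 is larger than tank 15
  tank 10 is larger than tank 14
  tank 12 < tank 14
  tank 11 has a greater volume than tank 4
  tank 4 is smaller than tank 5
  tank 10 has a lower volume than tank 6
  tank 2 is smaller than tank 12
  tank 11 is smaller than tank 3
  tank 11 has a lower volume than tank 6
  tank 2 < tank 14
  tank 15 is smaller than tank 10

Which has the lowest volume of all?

tank 2 is not least since tank 15 < tank 2; tank 4 is not least since tank 2 < tank 4; tank 11 is not least since tank 4 < tank 11; tank 12 is not least since tank 2 < tank 12; tank 5 is not least since tank 15 < tank 5; tank 14 is not least since tank 12 < tank 14; tank 3 is not least since tank 15 < tank 3; tank 10 is not least since tank 14 < tank 10; tank 6 is not least since tank 10 < tank 6.
Only tank 15 has nothing below it, so tank 15 is the lowest volume.

tank 15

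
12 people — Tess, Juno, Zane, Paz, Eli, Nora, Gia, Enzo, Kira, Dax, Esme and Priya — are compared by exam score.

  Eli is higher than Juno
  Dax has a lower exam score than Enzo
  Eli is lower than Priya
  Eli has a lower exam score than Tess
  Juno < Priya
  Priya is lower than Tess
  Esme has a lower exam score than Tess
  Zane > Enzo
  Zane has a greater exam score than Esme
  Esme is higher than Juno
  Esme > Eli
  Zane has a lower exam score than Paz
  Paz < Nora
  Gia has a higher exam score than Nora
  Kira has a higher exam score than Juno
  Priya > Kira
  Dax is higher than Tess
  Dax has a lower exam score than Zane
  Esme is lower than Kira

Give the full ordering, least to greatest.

Juno < Eli < Esme < Kira < Priya < Tess < Dax < Enzo < Zane < Paz < Nora < Gia

Each adjacent pair is fixed by a given relation: Juno < Eli; Eli < Esme; Esme < Kira; Kira < Priya; Priya < Tess; Tess < Dax; Dax < Enzo; Enzo < Zane; Zane < Paz; Paz < Nora; Nora < Gia. Chaining them end to end gives the full order.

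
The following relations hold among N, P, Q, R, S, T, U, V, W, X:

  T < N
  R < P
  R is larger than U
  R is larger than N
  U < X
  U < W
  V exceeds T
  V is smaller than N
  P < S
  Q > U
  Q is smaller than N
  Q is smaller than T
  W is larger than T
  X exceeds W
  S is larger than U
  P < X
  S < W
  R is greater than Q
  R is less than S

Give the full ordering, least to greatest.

Each adjacent pair is fixed by a given relation: U < Q; Q < T; T < V; V < N; N < R; R < P; P < S; S < W; W < X. Chaining them end to end gives the full order.

U < Q < T < V < N < R < P < S < W < X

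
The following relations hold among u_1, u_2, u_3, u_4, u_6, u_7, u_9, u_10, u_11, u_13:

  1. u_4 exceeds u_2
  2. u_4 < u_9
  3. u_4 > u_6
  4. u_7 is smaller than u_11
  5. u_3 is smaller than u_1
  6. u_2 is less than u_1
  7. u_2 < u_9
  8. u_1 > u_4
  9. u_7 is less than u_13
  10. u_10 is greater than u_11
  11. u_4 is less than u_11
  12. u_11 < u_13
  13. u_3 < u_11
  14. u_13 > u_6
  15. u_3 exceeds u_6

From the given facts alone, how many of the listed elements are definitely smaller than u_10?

From u_10 the given relations immediately reach u_11.
From those, u_3, u_4, u_7 — 4 in total.
From those, u_6, u_2 — 6 in total.
No other element is forced below u_10 by the given relations, so the count is 6.

6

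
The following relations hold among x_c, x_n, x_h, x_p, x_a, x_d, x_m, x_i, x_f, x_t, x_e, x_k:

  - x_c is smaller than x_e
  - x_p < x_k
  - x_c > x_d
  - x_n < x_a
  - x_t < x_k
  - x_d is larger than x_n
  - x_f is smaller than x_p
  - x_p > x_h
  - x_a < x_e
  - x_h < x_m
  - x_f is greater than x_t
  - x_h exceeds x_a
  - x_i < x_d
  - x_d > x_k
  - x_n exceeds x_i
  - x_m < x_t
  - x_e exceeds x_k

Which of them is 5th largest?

The consecutive relations fix a unique order: x_i < x_n < x_a < x_h < x_m < x_t < x_f < x_p < x_k < x_d < x_c < x_e.
Counting 5 from the largest end gives x_p.

x_p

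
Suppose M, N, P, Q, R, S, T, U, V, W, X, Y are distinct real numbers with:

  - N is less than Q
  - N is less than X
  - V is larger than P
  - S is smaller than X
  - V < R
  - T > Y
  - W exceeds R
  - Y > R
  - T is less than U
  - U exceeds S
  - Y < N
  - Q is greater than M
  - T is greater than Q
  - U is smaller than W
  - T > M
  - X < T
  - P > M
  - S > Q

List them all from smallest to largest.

The consecutive links are each given: M < P; P < V; V < R; R < Y; Y < N; N < Q; Q < S; S < X; X < T; T < U; U < W.

M < P < V < R < Y < N < Q < S < X < T < U < W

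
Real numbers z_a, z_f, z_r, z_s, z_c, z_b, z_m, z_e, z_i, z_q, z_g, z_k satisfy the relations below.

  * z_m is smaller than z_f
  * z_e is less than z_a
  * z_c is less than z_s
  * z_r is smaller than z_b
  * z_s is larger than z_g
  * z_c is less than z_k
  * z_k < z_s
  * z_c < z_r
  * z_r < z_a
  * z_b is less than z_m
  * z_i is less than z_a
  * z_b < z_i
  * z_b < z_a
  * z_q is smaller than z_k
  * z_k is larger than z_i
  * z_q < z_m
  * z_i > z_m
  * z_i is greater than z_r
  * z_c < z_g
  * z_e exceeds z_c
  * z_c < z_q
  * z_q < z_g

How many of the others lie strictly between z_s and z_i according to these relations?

1

Chaining upward from z_i reaches: z_k, z_a.
Chaining downward from z_s reaches: z_c, z_r, z_q, z_b, z_m, z_k, z_g.
Strictly between z_i and z_s are those in both lists: z_k — 1 element.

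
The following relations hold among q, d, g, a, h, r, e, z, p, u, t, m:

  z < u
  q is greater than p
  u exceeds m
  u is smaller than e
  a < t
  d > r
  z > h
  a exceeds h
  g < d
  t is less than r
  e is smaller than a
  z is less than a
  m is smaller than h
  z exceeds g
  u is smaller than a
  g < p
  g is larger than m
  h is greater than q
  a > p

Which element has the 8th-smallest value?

Piecing the relations together gives one ordering: m < g < p < q < h < z < u < e < a < t < r < d.
Counting 8 from the smallest end gives e.

e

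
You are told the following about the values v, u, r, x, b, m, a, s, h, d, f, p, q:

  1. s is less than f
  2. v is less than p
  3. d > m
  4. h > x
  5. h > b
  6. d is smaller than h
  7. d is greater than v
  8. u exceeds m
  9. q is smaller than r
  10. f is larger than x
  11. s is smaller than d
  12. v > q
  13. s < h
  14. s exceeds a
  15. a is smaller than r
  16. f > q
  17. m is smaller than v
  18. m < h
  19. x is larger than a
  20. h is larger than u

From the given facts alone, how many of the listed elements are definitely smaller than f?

4

The elements the relations force below f are q, a, s, x — no chain reaches any other.
That is 4.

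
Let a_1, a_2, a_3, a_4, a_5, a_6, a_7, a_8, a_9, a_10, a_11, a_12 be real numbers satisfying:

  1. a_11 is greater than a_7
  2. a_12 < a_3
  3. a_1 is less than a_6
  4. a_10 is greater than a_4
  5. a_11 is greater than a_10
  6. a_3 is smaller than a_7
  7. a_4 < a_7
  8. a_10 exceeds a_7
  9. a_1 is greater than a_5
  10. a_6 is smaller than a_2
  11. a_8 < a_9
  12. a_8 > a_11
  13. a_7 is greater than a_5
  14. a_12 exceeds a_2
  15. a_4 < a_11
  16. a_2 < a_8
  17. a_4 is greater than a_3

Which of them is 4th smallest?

a_2

Chaining the given pairs: a_5 < a_1 < a_6 < a_2 < a_12 < a_3 < a_4 < a_7 < a_10 < a_11 < a_8 < a_9.
The 4th smallest is a_2.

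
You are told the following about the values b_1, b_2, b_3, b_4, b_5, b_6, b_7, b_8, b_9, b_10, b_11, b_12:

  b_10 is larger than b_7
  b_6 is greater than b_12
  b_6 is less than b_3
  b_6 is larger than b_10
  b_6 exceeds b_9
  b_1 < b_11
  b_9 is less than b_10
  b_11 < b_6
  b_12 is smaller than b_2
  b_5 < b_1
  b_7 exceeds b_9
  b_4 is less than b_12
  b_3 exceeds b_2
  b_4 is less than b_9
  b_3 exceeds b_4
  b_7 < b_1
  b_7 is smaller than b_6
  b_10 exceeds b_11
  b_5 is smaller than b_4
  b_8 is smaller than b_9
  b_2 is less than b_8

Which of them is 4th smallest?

b_2

Piecing the relations together gives one ordering: b_5 < b_4 < b_12 < b_2 < b_8 < b_9 < b_7 < b_1 < b_11 < b_10 < b_6 < b_3.
Counting 4 from the smallest end gives b_2.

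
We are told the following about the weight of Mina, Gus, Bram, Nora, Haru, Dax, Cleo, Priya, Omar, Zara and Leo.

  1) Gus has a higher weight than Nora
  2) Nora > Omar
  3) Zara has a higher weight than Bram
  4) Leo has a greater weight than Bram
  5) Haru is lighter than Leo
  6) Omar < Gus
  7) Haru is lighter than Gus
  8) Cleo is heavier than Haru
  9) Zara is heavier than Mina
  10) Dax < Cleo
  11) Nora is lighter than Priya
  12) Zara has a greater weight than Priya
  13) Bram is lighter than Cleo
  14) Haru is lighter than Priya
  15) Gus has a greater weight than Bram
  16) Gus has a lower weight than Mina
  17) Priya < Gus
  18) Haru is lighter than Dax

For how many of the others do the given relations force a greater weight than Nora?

From Nora the given relations immediately reach Priya, Gus.
From those, Mina, Zara — 4 in total.
Nothing else is reachable above Nora; 4 in all.

4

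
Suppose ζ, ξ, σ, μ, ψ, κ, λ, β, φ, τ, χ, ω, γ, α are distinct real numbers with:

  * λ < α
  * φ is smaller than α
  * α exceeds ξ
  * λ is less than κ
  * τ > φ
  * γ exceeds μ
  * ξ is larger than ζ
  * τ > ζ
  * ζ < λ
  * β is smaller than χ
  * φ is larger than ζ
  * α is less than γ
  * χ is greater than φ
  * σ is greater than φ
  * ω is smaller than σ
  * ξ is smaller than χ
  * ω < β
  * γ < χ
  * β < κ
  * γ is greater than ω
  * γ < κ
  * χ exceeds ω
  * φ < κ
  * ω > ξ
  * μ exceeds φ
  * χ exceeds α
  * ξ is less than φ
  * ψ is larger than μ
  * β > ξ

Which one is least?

ζ

ξ is not least since ζ < ξ; λ is not least since ζ < λ; ω is not least since ξ < ω; φ is not least since ζ < φ; α is not least since λ < α; β is not least since ξ < β; σ is not least since ω < σ; μ is not least since φ < μ; γ is not least since μ < γ; ψ is not least since μ < ψ; τ is not least since ζ < τ; κ is not least since β < κ; χ is not least since α < χ.
Only ζ has nothing below it, so ζ is the least.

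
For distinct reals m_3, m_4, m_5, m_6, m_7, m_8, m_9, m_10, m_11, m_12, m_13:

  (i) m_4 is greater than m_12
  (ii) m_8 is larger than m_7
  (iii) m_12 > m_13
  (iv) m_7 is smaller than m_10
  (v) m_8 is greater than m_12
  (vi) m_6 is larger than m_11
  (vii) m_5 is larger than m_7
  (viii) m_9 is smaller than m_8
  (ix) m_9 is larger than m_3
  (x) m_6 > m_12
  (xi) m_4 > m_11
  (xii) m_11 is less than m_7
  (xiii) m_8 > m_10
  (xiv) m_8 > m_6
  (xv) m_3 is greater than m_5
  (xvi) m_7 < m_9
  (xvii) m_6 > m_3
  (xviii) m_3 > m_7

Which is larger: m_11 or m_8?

m_8

Following the relations from m_11: m_11 < m_7 < m_5 < m_3 < m_6 < m_8.
So m_11 < m_8; m_8 is the larger of the two.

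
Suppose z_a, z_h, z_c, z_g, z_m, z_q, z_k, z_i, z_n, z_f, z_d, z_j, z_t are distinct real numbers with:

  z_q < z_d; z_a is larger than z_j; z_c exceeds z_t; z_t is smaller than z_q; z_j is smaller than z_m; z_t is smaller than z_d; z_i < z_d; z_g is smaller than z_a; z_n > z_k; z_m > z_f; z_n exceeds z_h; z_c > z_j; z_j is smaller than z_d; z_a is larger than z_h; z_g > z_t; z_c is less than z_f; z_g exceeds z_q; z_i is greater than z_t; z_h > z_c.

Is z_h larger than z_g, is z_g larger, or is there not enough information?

Following every chain through z_h: above z_h we get z_n, z_a; below z_h we get z_j, z_t, z_c.
z_g is not reached, and no chain runs the other way from z_g to z_h.
So the given relations leave the order of z_h and z_g undetermined.

undetermined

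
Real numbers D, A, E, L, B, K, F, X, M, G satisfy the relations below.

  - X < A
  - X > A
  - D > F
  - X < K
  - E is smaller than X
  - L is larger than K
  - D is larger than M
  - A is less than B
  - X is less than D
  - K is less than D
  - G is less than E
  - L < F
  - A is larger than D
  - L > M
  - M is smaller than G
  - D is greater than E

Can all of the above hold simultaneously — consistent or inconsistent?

inconsistent

We have A < X stated directly, yet also X < K < L < F < D < A by chaining the others — so X < A. Contradiction.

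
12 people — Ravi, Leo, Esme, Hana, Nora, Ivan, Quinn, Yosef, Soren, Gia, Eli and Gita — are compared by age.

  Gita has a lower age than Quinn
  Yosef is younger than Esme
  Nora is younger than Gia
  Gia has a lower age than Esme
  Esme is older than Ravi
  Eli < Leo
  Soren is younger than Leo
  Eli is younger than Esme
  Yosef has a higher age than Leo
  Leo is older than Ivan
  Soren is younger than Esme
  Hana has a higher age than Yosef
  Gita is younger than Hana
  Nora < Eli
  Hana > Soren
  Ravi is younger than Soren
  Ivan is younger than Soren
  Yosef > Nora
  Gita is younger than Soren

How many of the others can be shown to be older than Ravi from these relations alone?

5

Directly above Ravi: Soren, Esme.
One step further: Leo, Hana (4 so far).
One step further: Yosef (5 so far).
Nothing else is reachable above Ravi; 5 in all.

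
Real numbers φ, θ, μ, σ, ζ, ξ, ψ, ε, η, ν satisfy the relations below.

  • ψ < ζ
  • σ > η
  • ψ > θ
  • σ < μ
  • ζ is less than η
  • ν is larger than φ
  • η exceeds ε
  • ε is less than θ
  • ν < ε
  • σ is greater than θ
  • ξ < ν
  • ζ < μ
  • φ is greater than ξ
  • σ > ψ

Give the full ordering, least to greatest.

The consecutive links are each given: ξ < φ; φ < ν; ν < ε; ε < θ; θ < ψ; ψ < ζ; ζ < η; η < σ; σ < μ.

ξ < φ < ν < ε < θ < ψ < ζ < η < σ < μ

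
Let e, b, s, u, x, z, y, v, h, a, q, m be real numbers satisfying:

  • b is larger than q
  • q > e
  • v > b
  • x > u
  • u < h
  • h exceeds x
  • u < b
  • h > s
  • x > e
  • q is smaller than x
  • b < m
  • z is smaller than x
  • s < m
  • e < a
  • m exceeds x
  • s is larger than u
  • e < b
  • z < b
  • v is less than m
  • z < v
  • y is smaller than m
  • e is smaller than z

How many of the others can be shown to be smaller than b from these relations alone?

4

The elements the relations force below b are e, q, u, z — no chain reaches any other.
That is 4.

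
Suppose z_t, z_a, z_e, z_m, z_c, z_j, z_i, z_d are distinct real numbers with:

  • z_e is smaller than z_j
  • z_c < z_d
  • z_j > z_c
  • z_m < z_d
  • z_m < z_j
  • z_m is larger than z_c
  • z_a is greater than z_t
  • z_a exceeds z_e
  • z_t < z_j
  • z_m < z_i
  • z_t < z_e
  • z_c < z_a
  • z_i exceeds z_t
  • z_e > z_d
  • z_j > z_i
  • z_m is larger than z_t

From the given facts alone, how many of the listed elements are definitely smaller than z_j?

6

The elements the relations force below z_j are z_c, z_t, z_m, z_d, z_e, z_i — no chain reaches any other.
That is 6.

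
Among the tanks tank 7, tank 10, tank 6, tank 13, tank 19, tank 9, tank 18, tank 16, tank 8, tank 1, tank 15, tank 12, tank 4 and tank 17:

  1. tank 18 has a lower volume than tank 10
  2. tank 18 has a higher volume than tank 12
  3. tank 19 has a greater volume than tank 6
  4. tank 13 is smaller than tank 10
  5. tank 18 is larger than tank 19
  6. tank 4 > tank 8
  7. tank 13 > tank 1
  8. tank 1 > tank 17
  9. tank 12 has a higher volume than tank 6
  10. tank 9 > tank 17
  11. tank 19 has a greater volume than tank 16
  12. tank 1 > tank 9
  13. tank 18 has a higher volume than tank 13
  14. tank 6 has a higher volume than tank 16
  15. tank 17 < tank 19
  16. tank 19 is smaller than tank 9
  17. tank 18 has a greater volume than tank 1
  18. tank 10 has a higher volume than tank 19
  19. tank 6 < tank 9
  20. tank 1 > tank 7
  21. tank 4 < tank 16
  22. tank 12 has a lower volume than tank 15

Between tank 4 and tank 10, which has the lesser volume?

tank 4 < tank 16 and tank 16 < tank 6 give tank 4 < tank 6.
With tank 6 < tank 19: tank 4 < tank 16 < tank 6 < tank 19.
With tank 19 < tank 9: tank 4 < tank 16 < tank 6 < tank 19 < tank 9.
With tank 9 < tank 1: tank 4 < tank 16 < tank 6 < tank 19 < tank 9 < tank 1.
With tank 1 < tank 13: tank 4 < tank 16 < tank 6 < tank 19 < tank 9 < tank 1 < tank 13.
With tank 13 < tank 18: tank 4 < tank 16 < tank 6 < tank 19 < tank 9 < tank 1 < tank 13 < tank 18.
With tank 18 < tank 10: tank 4 < tank 16 < tank 6 < tank 19 < tank 9 < tank 1 < tank 13 < tank 18 < tank 10.
So tank 4 < tank 10; tank 4 is the smaller of the two.

tank 4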